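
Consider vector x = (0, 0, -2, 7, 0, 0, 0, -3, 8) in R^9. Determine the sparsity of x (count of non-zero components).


Non-zero positions: [2, 3, 7, 8].
Sparsity = 4.

4


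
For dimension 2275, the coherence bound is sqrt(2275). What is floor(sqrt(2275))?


47^2 = 2209 <= 2275 < 2304 = 48^2, so 47 <= sqrt(2275) < 48.
floor(sqrt(2275)) = 47.

47


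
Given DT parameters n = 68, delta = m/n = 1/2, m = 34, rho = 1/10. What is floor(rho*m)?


m = 1/2*68 = 34.
rho = 1/10.
rho*m = 1/10*34 = 3.4.
k = floor(3.4) = 3.

3


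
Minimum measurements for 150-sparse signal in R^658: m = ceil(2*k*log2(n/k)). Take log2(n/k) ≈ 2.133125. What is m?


log2(n/k) = log2(658/150) ≈ 2.133125.
2*k*log2(n/k) ≈ 2*150*2.133125 = 639.9375.
m = ceil(639.9375) = 640.

640


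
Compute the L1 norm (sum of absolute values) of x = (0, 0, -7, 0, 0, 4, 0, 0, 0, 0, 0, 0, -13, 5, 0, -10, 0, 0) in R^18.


Non-zero entries: [(2, -7), (5, 4), (12, -13), (13, 5), (15, -10)]
Absolute values: [7, 4, 13, 5, 10]
||x||_1 = sum = 39.

39


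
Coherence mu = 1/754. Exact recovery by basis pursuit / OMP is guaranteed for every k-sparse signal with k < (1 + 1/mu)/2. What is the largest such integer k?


1/mu = 754.
1 + 1/mu = 755.
(1 + 1/mu)/2 = 377.5 is not an integer, so k_max = floor(377.5) = 377.

377


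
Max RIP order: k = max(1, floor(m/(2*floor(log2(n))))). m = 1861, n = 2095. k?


floor(log2(2095)) = 11.
2*11 = 22.
m/(2*floor(log2(n))) = 1861/22 ≈ 84.5909.
floor = 84.
k = max(1, 84) = 84.

84


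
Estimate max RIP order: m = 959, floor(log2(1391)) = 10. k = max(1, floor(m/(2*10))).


floor(log2(1391)) = 10.
2*10 = 20.
m/(2*floor(log2(n))) = 959/20 ≈ 47.95.
floor = 47.
k = max(1, 47) = 47.

47


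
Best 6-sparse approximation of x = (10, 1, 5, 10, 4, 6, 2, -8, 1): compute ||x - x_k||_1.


Sorted |x_i| descending: [10, 10, 8, 6, 5, 4, 2, 1, 1]
Keep top 6: [10, 10, 8, 6, 5, 4]
Tail entries: [2, 1, 1]
L1 error = sum of tail = 4.

4


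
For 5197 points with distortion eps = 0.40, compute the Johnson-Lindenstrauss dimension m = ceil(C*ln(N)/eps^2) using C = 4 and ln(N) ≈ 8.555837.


ln(5197) ≈ 8.555837.
eps^2 = 0.40^2 = 0.16.
C*ln(N)/eps^2 ≈ 4*8.555837/0.16 ≈ 213.8959.
m = ceil(213.8959) = 214.

214


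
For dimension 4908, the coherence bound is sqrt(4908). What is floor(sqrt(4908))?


70^2 = 4900 <= 4908 < 5041 = 71^2, so 70 <= sqrt(4908) < 71.
floor(sqrt(4908)) = 70.

70


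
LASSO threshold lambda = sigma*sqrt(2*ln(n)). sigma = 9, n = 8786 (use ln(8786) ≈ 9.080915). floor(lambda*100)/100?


ln(8786) ≈ 9.080915.
2*ln(n) ≈ 18.16183.
sqrt(2*ln(n)) ≈ sqrt(18.16183) ≈ 4.26167.
lambda ≈ 9*4.26167 = 38.35503.
floor(lambda*100)/100 = 38.35.

38.35


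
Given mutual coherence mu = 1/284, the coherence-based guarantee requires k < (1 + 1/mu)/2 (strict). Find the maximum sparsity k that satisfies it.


1/mu = 284.
1 + 1/mu = 285.
(1 + 1/mu)/2 = 142.5 is not an integer, so k_max = floor(142.5) = 142.

142


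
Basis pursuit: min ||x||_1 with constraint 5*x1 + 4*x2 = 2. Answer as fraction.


Axis intercepts:
  x1 = 2/5, x2 = 0: L1 = 2/5
  x1 = 0, x2 = 1/2: L1 = 1/2
x* = (2/5, 0)
||x*||_1 = 2/5.

2/5


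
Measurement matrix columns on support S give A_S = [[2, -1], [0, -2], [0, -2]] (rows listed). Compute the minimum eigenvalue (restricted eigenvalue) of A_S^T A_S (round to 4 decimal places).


A_S^T A_S = [[4, -2], [-2, 9]].
trace = 13.
det = 32.
disc = trace^2 - 4*det = 169 - 4*32 = 41.
sqrt(41) ≈ 6.403124.
lam_min = (13 - sqrt(41))/2 ≈ (13 - 6.403124)/2 = 3.298438 ≈ 3.2984.

3.2984


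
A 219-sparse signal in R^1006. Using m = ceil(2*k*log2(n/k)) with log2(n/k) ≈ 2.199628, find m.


log2(n/k) = log2(1006/219) ≈ 2.199628.
2*k*log2(n/k) ≈ 2*219*2.199628 = 963.437064.
m = ceil(963.437064) = 964.

964


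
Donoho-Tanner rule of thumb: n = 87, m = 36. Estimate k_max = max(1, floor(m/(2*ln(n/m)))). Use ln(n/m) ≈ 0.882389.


n/m = 87/36 = 29/12.
ln(n/m) ≈ 0.882389.
2*ln(n/m) ≈ 1.764778.
m/(2*ln(n/m)) ≈ 36/1.764778 ≈ 20.3992.
floor = 20.
k_max = max(1, 20) = 20.

20


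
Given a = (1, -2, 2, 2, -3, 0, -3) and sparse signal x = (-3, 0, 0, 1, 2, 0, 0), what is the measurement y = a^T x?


Non-zero terms: ['1*-3', '2*1', '-3*2']
Products: [-3, 2, -6]
y = sum = -7.

-7


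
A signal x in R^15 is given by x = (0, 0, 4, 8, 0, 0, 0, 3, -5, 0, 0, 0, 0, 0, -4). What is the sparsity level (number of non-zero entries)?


Non-zero positions: [2, 3, 7, 8, 14].
Sparsity = 5.

5


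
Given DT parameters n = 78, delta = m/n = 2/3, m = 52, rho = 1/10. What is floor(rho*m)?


m = 2/3*78 = 52.
rho = 1/10.
rho*m = 1/10*52 = 5.2.
k = floor(5.2) = 5.

5


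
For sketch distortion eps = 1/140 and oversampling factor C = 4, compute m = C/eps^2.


1/eps = 140.
(1/eps)^2 = 19600.
m = 4*19600 = 78400.

78400


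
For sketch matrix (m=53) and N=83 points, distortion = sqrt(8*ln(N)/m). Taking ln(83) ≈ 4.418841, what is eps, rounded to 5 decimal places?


ln(83) ≈ 4.418841.
8*ln(N)/m ≈ 8*4.418841/53 ≈ 0.66699487.
eps = sqrt(0.66699487) ≈ 0.8166975 ≈ 0.81670.

0.81670


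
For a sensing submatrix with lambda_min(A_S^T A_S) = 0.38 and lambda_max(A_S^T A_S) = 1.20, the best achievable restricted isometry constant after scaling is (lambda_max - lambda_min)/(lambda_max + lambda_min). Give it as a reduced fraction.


lambda_max - lambda_min = 1.20 - 0.38 = 0.82.
lambda_max + lambda_min = 1.20 + 0.38 = 1.58.
delta = 0.82/1.58 = 82/158 = 41/79.

41/79


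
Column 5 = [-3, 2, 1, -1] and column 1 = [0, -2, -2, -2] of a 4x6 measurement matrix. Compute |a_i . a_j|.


Inner product: -3*0 + 2*-2 + 1*-2 + -1*-2
Products: [0, -4, -2, 2]
Sum = -4.
|dot| = 4.

4


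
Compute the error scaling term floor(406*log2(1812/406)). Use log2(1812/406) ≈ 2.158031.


log2(n/k) = log2(1812/406) ≈ 2.158031.
k*log2(n/k) ≈ 406*2.158031 = 876.160586.
floor(876.160586) = 876.

876


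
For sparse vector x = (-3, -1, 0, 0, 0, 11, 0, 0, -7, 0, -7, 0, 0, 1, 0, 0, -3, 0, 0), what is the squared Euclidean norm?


Non-zero entries: [(0, -3), (1, -1), (5, 11), (8, -7), (10, -7), (13, 1), (16, -3)]
Squares: [9, 1, 121, 49, 49, 1, 9]
||x||_2^2 = sum = 239.

239


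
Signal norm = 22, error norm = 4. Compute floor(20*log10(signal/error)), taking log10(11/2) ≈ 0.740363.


||x||/||e|| = 22/4 = 11/2.
log10(11/2) ≈ 0.740363.
20*log10(||x||/||e||) ≈ 20*0.740363 = 14.80726.
floor(14.80726) = 14.

14


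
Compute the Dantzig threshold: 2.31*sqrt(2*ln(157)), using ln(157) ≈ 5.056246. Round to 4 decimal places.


ln(157) ≈ 5.056246.
2*ln(n) ≈ 10.112492.
sqrt(2*ln(n)) ≈ sqrt(10.112492) ≈ 3.180014.
threshold ≈ 2.31*3.180014 = 7.34583234 ≈ 7.3458.

7.3458


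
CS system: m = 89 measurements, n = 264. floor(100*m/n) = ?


100*m/n = 100*89/264 ≈ 33.7121.
floor = 33.

33


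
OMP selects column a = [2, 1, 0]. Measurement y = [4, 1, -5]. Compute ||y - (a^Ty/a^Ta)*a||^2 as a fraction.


a^T a = 5.
a^T y = 9.
coeff = 9/5 = 9/5.
||r||^2 = 129/5.

129/5


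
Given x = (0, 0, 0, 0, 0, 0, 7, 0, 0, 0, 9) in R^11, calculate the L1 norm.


Non-zero entries: [(6, 7), (10, 9)]
Absolute values: [7, 9]
||x||_1 = sum = 16.

16


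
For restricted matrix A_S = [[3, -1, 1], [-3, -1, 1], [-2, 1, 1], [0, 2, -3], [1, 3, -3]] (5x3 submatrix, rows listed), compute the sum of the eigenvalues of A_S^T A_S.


Sum of eigenvalues of A_S^T A_S = trace(A_S^T A_S) = sum of squared column norms of A_S.
A_S^T A_S diagonal: [23, 16, 21].
trace = 23 + 16 + 21 = 60.

60


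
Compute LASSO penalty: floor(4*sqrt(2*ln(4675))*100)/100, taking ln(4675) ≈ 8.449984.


ln(4675) ≈ 8.449984.
2*ln(n) ≈ 16.899968.
sqrt(2*ln(n)) ≈ sqrt(16.899968) ≈ 4.110957.
lambda ≈ 4*4.110957 = 16.443828.
floor(lambda*100)/100 = 16.44.

16.44


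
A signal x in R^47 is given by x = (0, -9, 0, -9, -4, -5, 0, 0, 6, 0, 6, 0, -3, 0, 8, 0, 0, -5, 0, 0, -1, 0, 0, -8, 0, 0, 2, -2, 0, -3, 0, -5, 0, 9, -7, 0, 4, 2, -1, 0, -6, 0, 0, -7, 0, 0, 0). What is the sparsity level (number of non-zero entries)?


Non-zero positions: [1, 3, 4, 5, 8, 10, 12, 14, 17, 20, 23, 26, 27, 29, 31, 33, 34, 36, 37, 38, 40, 43].
Sparsity = 22.

22


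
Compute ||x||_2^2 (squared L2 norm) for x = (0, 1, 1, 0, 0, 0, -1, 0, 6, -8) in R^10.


Non-zero entries: [(1, 1), (2, 1), (6, -1), (8, 6), (9, -8)]
Squares: [1, 1, 1, 36, 64]
||x||_2^2 = sum = 103.

103


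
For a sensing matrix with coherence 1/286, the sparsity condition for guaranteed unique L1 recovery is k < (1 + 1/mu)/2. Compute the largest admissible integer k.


1/mu = 286.
1 + 1/mu = 287.
(1 + 1/mu)/2 = 143.5 is not an integer, so k_max = floor(143.5) = 143.

143


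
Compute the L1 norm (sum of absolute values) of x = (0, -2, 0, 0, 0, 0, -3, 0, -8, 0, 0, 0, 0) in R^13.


Non-zero entries: [(1, -2), (6, -3), (8, -8)]
Absolute values: [2, 3, 8]
||x||_1 = sum = 13.

13


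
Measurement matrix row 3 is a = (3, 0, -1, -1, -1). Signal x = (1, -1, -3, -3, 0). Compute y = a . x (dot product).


Non-zero terms: ['3*1', '0*-1', '-1*-3', '-1*-3']
Products: [3, 0, 3, 3]
y = sum = 9.

9


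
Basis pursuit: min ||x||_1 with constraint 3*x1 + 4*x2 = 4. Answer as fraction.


Axis intercepts:
  x1 = 4/3, x2 = 0: L1 = 4/3
  x1 = 0, x2 = 1: L1 = 1
x* = (0, 1)
||x*||_1 = 1.

1


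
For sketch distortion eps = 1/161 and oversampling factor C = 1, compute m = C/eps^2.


1/eps = 161.
(1/eps)^2 = 25921.
m = 1*25921 = 25921.

25921


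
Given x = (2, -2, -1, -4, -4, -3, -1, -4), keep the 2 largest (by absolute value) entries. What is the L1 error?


Sorted |x_i| descending: [4, 4, 4, 3, 2, 2, 1, 1]
Keep top 2: [4, 4]
Tail entries: [4, 3, 2, 2, 1, 1]
L1 error = sum of tail = 13.

13


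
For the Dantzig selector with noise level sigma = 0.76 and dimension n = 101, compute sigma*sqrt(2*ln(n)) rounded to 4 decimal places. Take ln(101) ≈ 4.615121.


ln(101) ≈ 4.615121.
2*ln(n) ≈ 9.230242.
sqrt(2*ln(n)) ≈ sqrt(9.230242) ≈ 3.038131.
threshold ≈ 0.76*3.038131 = 2.30897956 ≈ 2.3090.

2.3090


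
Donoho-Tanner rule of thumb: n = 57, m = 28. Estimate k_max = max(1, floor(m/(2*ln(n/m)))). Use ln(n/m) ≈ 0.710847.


n/m = 57/28.
ln(n/m) ≈ 0.710847.
2*ln(n/m) ≈ 1.421694.
m/(2*ln(n/m)) ≈ 28/1.421694 ≈ 19.6948.
floor = 19.
k_max = max(1, 19) = 19.

19


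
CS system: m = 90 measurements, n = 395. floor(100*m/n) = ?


100*m/n = 100*90/395 ≈ 22.7848.
floor = 22.

22


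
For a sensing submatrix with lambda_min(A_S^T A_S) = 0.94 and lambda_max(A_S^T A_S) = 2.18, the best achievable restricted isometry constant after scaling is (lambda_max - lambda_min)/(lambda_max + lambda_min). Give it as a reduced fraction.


lambda_max - lambda_min = 2.18 - 0.94 = 1.24.
lambda_max + lambda_min = 2.18 + 0.94 = 3.12.
delta = 1.24/3.12 = 124/312 = 31/78.

31/78


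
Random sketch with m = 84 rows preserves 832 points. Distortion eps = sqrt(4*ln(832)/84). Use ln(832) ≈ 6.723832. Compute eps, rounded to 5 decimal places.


ln(832) ≈ 6.723832.
4*ln(N)/m ≈ 4*6.723832/84 ≈ 0.32018248.
eps = sqrt(0.32018248) ≈ 0.5658467 ≈ 0.56585.

0.56585


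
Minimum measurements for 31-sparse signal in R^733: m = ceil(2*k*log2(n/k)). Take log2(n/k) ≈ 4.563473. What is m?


log2(n/k) = log2(733/31) ≈ 4.563473.
2*k*log2(n/k) ≈ 2*31*4.563473 = 282.935326.
m = ceil(282.935326) = 283.

283


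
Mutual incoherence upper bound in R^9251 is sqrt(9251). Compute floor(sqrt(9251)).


96^2 = 9216 <= 9251 < 9409 = 97^2, so 96 <= sqrt(9251) < 97.
floor(sqrt(9251)) = 96.

96


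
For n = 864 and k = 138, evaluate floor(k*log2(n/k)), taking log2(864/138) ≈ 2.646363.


log2(n/k) = log2(864/138) ≈ 2.646363.
k*log2(n/k) ≈ 138*2.646363 = 365.198094.
floor(365.198094) = 365.

365


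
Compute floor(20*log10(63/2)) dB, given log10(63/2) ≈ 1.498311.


||x||/||e|| = 63/2.
log10(63/2) ≈ 1.498311.
20*log10(||x||/||e||) ≈ 20*1.498311 = 29.96622.
floor(29.96622) = 29.

29


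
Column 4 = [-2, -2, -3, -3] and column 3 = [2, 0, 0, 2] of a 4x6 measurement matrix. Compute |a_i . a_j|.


Inner product: -2*2 + -2*0 + -3*0 + -3*2
Products: [-4, 0, 0, -6]
Sum = -10.
|dot| = 10.

10


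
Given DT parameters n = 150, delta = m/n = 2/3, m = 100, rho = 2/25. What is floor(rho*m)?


m = 2/3*150 = 100.
rho = 2/25.
rho*m = 2/25*100 = 8.
k = floor(8) = 8.

8


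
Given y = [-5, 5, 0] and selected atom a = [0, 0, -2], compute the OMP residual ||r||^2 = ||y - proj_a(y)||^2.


a^T a = 4.
a^T y = 0.
coeff = 0/4 = 0.
||r||^2 = 50.

50


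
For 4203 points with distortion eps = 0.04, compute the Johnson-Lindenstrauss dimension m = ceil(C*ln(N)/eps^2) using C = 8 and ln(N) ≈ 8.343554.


ln(4203) ≈ 8.343554.
eps^2 = 0.04^2 = 0.0016.
C*ln(N)/eps^2 ≈ 8*8.343554/0.0016 ≈ 41717.77.
m = ceil(41717.77) = 41718.

41718


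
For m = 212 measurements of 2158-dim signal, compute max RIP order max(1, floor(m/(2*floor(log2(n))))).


floor(log2(2158)) = 11.
2*11 = 22.
m/(2*floor(log2(n))) = 212/22 ≈ 9.6364.
floor = 9.
k = max(1, 9) = 9.

9


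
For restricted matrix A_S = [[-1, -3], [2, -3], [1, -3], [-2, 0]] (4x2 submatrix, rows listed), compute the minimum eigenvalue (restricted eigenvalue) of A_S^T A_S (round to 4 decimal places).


A_S^T A_S = [[10, -6], [-6, 27]].
trace = 37.
det = 234.
disc = trace^2 - 4*det = 1369 - 4*234 = 433.
sqrt(433) ≈ 20.808652.
lam_min = (37 - sqrt(433))/2 ≈ (37 - 20.808652)/2 = 8.095674 ≈ 8.0957.

8.0957


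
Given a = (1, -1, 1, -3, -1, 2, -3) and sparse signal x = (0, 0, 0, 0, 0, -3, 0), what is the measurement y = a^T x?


Non-zero terms: ['2*-3']
Products: [-6]
y = sum = -6.

-6


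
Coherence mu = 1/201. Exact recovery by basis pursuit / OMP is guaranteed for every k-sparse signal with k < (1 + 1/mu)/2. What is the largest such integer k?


1/mu = 201.
1 + 1/mu = 202.
(1 + 1/mu)/2 = 101 is an integer and the inequality is strict, so k_max = 101 - 1 = 100.

100


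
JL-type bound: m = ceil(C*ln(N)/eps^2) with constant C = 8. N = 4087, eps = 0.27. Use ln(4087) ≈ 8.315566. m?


ln(4087) ≈ 8.315566.
eps^2 = 0.27^2 = 0.0729.
C*ln(N)/eps^2 ≈ 8*8.315566/0.0729 ≈ 912.545.
m = ceil(912.545) = 913.

913


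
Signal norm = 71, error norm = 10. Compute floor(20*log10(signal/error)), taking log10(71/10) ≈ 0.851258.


||x||/||e|| = 71/10.
log10(71/10) ≈ 0.851258.
20*log10(||x||/||e||) ≈ 20*0.851258 = 17.02516.
floor(17.02516) = 17.

17


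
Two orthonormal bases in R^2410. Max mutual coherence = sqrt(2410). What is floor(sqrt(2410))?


49^2 = 2401 <= 2410 < 2500 = 50^2, so 49 <= sqrt(2410) < 50.
floor(sqrt(2410)) = 49.

49


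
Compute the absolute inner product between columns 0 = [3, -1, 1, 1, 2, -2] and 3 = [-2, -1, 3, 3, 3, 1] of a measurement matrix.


Inner product: 3*-2 + -1*-1 + 1*3 + 1*3 + 2*3 + -2*1
Products: [-6, 1, 3, 3, 6, -2]
Sum = 5.
|dot| = 5.

5


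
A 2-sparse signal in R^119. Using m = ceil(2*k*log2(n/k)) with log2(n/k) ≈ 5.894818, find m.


log2(n/k) = log2(119/2) ≈ 5.894818.
2*k*log2(n/k) ≈ 2*2*5.894818 = 23.579272.
m = ceil(23.579272) = 24.

24


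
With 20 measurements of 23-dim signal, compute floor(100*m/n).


100*m/n = 100*20/23 ≈ 86.9565.
floor = 86.

86


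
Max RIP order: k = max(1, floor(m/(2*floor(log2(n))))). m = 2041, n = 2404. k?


floor(log2(2404)) = 11.
2*11 = 22.
m/(2*floor(log2(n))) = 2041/22 ≈ 92.7727.
floor = 92.
k = max(1, 92) = 92.

92


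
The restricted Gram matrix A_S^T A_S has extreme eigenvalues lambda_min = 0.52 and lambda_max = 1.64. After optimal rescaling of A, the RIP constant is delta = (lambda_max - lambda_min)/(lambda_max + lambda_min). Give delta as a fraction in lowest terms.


lambda_max - lambda_min = 1.64 - 0.52 = 1.12.
lambda_max + lambda_min = 1.64 + 0.52 = 2.16.
delta = 1.12/2.16 = 112/216 = 14/27.

14/27


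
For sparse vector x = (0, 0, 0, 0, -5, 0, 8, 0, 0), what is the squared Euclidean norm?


Non-zero entries: [(4, -5), (6, 8)]
Squares: [25, 64]
||x||_2^2 = sum = 89.

89


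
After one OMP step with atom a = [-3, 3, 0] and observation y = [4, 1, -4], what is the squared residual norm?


a^T a = 18.
a^T y = -9.
coeff = -9/18 = -1/2.
||r||^2 = 57/2.

57/2


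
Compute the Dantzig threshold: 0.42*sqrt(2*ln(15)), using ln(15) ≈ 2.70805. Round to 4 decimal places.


ln(15) ≈ 2.70805.
2*ln(n) ≈ 5.4161.
sqrt(2*ln(n)) ≈ sqrt(5.4161) ≈ 2.327252.
threshold ≈ 0.42*2.327252 = 0.97744584 ≈ 0.9774.

0.9774


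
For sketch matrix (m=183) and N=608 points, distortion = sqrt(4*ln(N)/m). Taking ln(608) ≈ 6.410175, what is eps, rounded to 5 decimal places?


ln(608) ≈ 6.410175.
4*ln(N)/m ≈ 4*6.410175/183 ≈ 0.14011311.
eps = sqrt(0.14011311) ≈ 0.3743169 ≈ 0.37432.

0.37432


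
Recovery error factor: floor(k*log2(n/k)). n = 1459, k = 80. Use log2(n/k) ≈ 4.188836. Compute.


log2(n/k) = log2(1459/80) ≈ 4.188836.
k*log2(n/k) ≈ 80*4.188836 = 335.10688.
floor(335.10688) = 335.

335


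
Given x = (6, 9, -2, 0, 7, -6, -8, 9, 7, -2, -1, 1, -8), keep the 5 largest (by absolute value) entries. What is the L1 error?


Sorted |x_i| descending: [9, 9, 8, 8, 7, 7, 6, 6, 2, 2, 1, 1, 0]
Keep top 5: [9, 9, 8, 8, 7]
Tail entries: [7, 6, 6, 2, 2, 1, 1, 0]
L1 error = sum of tail = 25.

25


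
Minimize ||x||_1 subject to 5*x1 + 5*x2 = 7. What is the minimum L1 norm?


Axis intercepts:
  x1 = 7/5, x2 = 0: L1 = 7/5
  x1 = 0, x2 = 7/5: L1 = 7/5
x* = (7/5, 0)
||x*||_1 = 7/5.

7/5


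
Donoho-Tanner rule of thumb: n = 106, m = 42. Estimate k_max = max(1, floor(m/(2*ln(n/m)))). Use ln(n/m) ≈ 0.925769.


n/m = 106/42 = 53/21.
ln(n/m) ≈ 0.925769.
2*ln(n/m) ≈ 1.851538.
m/(2*ln(n/m)) ≈ 42/1.851538 ≈ 22.6838.
floor = 22.
k_max = max(1, 22) = 22.

22


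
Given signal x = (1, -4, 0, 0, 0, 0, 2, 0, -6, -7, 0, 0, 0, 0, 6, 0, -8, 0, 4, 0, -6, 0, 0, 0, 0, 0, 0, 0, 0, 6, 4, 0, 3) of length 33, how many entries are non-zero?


Non-zero positions: [0, 1, 6, 8, 9, 14, 16, 18, 20, 29, 30, 32].
Sparsity = 12.

12


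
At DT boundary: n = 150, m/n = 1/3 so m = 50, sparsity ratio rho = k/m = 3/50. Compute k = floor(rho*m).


m = 1/3*150 = 50.
rho = 3/50.
rho*m = 3/50*50 = 3.
k = floor(3) = 3.

3


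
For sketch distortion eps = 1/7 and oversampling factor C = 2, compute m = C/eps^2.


1/eps = 7.
(1/eps)^2 = 49.
m = 2*49 = 98.

98


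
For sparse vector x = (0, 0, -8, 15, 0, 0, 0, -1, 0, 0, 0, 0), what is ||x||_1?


Non-zero entries: [(2, -8), (3, 15), (7, -1)]
Absolute values: [8, 15, 1]
||x||_1 = sum = 24.

24


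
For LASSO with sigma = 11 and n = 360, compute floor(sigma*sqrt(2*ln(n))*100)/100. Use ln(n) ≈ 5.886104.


ln(360) ≈ 5.886104.
2*ln(n) ≈ 11.772208.
sqrt(2*ln(n)) ≈ sqrt(11.772208) ≈ 3.431065.
lambda ≈ 11*3.431065 = 37.741715.
floor(lambda*100)/100 = 37.74.

37.74


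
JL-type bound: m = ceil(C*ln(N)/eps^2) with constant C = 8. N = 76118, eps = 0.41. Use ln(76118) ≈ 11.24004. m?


ln(76118) ≈ 11.24004.
eps^2 = 0.41^2 = 0.1681.
C*ln(N)/eps^2 ≈ 8*11.24004/0.1681 ≈ 534.9216.
m = ceil(534.9216) = 535.

535


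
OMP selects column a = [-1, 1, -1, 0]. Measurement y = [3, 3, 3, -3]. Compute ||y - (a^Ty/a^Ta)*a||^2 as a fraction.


a^T a = 3.
a^T y = -3.
coeff = -3/3 = -1.
||r||^2 = 33.

33


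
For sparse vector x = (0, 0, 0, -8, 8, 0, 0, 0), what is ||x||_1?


Non-zero entries: [(3, -8), (4, 8)]
Absolute values: [8, 8]
||x||_1 = sum = 16.

16


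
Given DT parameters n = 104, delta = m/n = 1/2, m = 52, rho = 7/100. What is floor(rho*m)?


m = 1/2*104 = 52.
rho = 7/100.
rho*m = 7/100*52 = 3.64.
k = floor(3.64) = 3.

3


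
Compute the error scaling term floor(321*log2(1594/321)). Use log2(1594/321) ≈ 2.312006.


log2(n/k) = log2(1594/321) ≈ 2.312006.
k*log2(n/k) ≈ 321*2.312006 = 742.153926.
floor(742.153926) = 742.

742


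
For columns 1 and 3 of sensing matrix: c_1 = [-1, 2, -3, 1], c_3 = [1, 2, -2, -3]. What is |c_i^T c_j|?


Inner product: -1*1 + 2*2 + -3*-2 + 1*-3
Products: [-1, 4, 6, -3]
Sum = 6.
|dot| = 6.

6


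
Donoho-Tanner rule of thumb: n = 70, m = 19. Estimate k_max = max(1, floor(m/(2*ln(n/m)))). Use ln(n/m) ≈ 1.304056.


n/m = 70/19.
ln(n/m) ≈ 1.304056.
2*ln(n/m) ≈ 2.608112.
m/(2*ln(n/m)) ≈ 19/2.608112 ≈ 7.285.
floor = 7.
k_max = max(1, 7) = 7.

7


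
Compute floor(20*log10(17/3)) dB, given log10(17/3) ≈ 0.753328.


||x||/||e|| = 17/3.
log10(17/3) ≈ 0.753328.
20*log10(||x||/||e||) ≈ 20*0.753328 = 15.06656.
floor(15.06656) = 15.

15


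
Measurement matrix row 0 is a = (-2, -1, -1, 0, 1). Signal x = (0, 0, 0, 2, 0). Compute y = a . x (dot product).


Non-zero terms: ['0*2']
Products: [0]
y = sum = 0.

0


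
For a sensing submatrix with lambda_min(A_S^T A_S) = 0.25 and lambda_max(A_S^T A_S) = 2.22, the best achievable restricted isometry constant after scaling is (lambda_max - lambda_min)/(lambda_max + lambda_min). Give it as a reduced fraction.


lambda_max - lambda_min = 2.22 - 0.25 = 1.97.
lambda_max + lambda_min = 2.22 + 0.25 = 2.47.
delta = 1.97/2.47 = 197/247.

197/247


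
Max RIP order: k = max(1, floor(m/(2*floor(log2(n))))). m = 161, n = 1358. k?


floor(log2(1358)) = 10.
2*10 = 20.
m/(2*floor(log2(n))) = 161/20 ≈ 8.05.
floor = 8.
k = max(1, 8) = 8.

8


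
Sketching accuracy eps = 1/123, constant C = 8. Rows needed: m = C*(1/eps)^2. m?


1/eps = 123.
(1/eps)^2 = 15129.
m = 8*15129 = 121032.

121032


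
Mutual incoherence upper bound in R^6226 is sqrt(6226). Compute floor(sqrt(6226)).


78^2 = 6084 <= 6226 < 6241 = 79^2, so 78 <= sqrt(6226) < 79.
floor(sqrt(6226)) = 78.

78


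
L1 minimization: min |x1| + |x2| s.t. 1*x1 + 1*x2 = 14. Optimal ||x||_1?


Axis intercepts:
  x1 = 14, x2 = 0: L1 = 14
  x1 = 0, x2 = 14: L1 = 14
x* = (14, 0)
||x*||_1 = 14.

14


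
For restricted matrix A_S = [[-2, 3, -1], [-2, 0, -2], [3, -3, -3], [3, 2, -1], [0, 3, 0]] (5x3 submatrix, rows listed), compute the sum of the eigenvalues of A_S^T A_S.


Sum of eigenvalues of A_S^T A_S = trace(A_S^T A_S) = sum of squared column norms of A_S.
A_S^T A_S diagonal: [26, 31, 15].
trace = 26 + 31 + 15 = 72.

72


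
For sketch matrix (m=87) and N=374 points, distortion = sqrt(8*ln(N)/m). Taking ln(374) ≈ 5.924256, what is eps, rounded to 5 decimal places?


ln(374) ≈ 5.924256.
8*ln(N)/m ≈ 8*5.924256/87 ≈ 0.54475917.
eps = sqrt(0.54475917) ≈ 0.738078 ≈ 0.73808.

0.73808


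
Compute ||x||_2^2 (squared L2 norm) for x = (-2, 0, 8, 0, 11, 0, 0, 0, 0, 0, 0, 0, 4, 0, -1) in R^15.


Non-zero entries: [(0, -2), (2, 8), (4, 11), (12, 4), (14, -1)]
Squares: [4, 64, 121, 16, 1]
||x||_2^2 = sum = 206.

206


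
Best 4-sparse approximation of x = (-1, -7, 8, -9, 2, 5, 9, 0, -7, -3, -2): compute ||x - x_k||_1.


Sorted |x_i| descending: [9, 9, 8, 7, 7, 5, 3, 2, 2, 1, 0]
Keep top 4: [9, 9, 8, 7]
Tail entries: [7, 5, 3, 2, 2, 1, 0]
L1 error = sum of tail = 20.

20


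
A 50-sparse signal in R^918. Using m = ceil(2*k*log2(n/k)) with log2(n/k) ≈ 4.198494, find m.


log2(n/k) = log2(918/50) ≈ 4.198494.
2*k*log2(n/k) ≈ 2*50*4.198494 = 419.8494.
m = ceil(419.8494) = 420.

420


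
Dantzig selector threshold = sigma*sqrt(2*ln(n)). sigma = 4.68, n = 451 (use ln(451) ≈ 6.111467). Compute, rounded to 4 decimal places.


ln(451) ≈ 6.111467.
2*ln(n) ≈ 12.222934.
sqrt(2*ln(n)) ≈ sqrt(12.222934) ≈ 3.496131.
threshold ≈ 4.68*3.496131 = 16.36189308 ≈ 16.3619.

16.3619


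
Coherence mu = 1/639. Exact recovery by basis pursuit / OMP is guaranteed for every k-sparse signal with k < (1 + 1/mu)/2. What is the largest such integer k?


1/mu = 639.
1 + 1/mu = 640.
(1 + 1/mu)/2 = 320 is an integer and the inequality is strict, so k_max = 320 - 1 = 319.

319


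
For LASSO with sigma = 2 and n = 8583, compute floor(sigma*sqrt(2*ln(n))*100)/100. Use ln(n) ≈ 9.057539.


ln(8583) ≈ 9.057539.
2*ln(n) ≈ 18.115078.
sqrt(2*ln(n)) ≈ sqrt(18.115078) ≈ 4.256181.
lambda ≈ 2*4.256181 = 8.512362.
floor(lambda*100)/100 = 8.51.

8.51


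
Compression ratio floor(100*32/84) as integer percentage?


100*m/n = 100*32/84 ≈ 38.0952.
floor = 38.

38


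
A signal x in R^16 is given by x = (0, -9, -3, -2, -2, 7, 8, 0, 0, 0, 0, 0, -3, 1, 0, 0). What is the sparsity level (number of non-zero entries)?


Non-zero positions: [1, 2, 3, 4, 5, 6, 12, 13].
Sparsity = 8.

8


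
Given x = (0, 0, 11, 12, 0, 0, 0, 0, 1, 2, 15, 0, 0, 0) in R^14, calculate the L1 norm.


Non-zero entries: [(2, 11), (3, 12), (8, 1), (9, 2), (10, 15)]
Absolute values: [11, 12, 1, 2, 15]
||x||_1 = sum = 41.

41


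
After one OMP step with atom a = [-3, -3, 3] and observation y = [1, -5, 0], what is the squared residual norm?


a^T a = 27.
a^T y = 12.
coeff = 12/27 = 4/9.
||r||^2 = 62/3.

62/3


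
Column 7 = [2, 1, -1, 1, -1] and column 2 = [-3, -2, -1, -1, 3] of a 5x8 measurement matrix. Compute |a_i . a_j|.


Inner product: 2*-3 + 1*-2 + -1*-1 + 1*-1 + -1*3
Products: [-6, -2, 1, -1, -3]
Sum = -11.
|dot| = 11.

11


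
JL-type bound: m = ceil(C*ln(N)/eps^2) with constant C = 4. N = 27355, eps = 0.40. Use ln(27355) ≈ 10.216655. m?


ln(27355) ≈ 10.216655.
eps^2 = 0.40^2 = 0.16.
C*ln(N)/eps^2 ≈ 4*10.216655/0.16 ≈ 255.4164.
m = ceil(255.4164) = 256.

256


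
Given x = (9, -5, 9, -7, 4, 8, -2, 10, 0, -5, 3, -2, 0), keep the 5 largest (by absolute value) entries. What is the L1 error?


Sorted |x_i| descending: [10, 9, 9, 8, 7, 5, 5, 4, 3, 2, 2, 0, 0]
Keep top 5: [10, 9, 9, 8, 7]
Tail entries: [5, 5, 4, 3, 2, 2, 0, 0]
L1 error = sum of tail = 21.

21


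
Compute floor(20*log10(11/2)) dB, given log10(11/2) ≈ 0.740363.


||x||/||e|| = 11/2.
log10(11/2) ≈ 0.740363.
20*log10(||x||/||e||) ≈ 20*0.740363 = 14.80726.
floor(14.80726) = 14.

14


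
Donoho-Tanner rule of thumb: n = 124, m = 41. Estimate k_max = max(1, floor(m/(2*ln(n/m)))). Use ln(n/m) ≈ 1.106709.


n/m = 124/41.
ln(n/m) ≈ 1.106709.
2*ln(n/m) ≈ 2.213418.
m/(2*ln(n/m)) ≈ 41/2.213418 ≈ 18.5234.
floor = 18.
k_max = max(1, 18) = 18.

18


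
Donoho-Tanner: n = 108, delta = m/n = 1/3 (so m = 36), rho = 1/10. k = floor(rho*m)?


m = 1/3*108 = 36.
rho = 1/10.
rho*m = 1/10*36 = 3.6.
k = floor(3.6) = 3.

3


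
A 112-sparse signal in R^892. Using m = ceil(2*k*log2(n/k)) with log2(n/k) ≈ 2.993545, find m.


log2(n/k) = log2(892/112) ≈ 2.993545.
2*k*log2(n/k) ≈ 2*112*2.993545 = 670.55408.
m = ceil(670.55408) = 671.

671


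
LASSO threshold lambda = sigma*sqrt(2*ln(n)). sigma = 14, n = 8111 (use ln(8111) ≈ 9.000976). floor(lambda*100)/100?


ln(8111) ≈ 9.000976.
2*ln(n) ≈ 18.001952.
sqrt(2*ln(n)) ≈ sqrt(18.001952) ≈ 4.242871.
lambda ≈ 14*4.242871 = 59.400194.
floor(lambda*100)/100 = 59.40.

59.40


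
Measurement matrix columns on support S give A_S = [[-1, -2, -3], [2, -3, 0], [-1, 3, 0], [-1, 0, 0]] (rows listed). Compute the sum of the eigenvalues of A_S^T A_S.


Sum of eigenvalues of A_S^T A_S = trace(A_S^T A_S) = sum of squared column norms of A_S.
A_S^T A_S diagonal: [7, 22, 9].
trace = 7 + 22 + 9 = 38.

38


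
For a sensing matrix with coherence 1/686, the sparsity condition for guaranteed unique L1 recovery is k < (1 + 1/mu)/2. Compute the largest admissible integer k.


1/mu = 686.
1 + 1/mu = 687.
(1 + 1/mu)/2 = 343.5 is not an integer, so k_max = floor(343.5) = 343.

343


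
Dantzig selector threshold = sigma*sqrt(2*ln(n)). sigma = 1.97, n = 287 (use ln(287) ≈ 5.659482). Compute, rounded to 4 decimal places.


ln(287) ≈ 5.659482.
2*ln(n) ≈ 11.318964.
sqrt(2*ln(n)) ≈ sqrt(11.318964) ≈ 3.364367.
threshold ≈ 1.97*3.364367 = 6.62780299 ≈ 6.6278.

6.6278


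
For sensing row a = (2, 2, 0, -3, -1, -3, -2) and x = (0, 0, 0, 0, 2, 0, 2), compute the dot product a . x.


Non-zero terms: ['-1*2', '-2*2']
Products: [-2, -4]
y = sum = -6.

-6


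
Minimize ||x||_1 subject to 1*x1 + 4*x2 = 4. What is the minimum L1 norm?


Axis intercepts:
  x1 = 4, x2 = 0: L1 = 4
  x1 = 0, x2 = 1: L1 = 1
x* = (0, 1)
||x*||_1 = 1.

1


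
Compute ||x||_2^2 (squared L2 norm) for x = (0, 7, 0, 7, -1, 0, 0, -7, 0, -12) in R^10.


Non-zero entries: [(1, 7), (3, 7), (4, -1), (7, -7), (9, -12)]
Squares: [49, 49, 1, 49, 144]
||x||_2^2 = sum = 292.

292


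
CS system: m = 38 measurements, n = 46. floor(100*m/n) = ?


100*m/n = 100*38/46 ≈ 82.6087.
floor = 82.

82


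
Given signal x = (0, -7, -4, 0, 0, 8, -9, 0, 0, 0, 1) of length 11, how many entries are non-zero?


Non-zero positions: [1, 2, 5, 6, 10].
Sparsity = 5.

5


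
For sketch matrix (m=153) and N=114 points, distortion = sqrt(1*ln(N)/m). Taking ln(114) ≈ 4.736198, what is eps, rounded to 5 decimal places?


ln(114) ≈ 4.736198.
1*ln(N)/m ≈ 1*4.736198/153 ≈ 0.03095554.
eps = sqrt(0.03095554) ≈ 0.1759419 ≈ 0.17594.

0.17594


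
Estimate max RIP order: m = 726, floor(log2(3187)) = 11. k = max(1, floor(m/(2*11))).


floor(log2(3187)) = 11.
2*11 = 22.
m/(2*floor(log2(n))) = 726/22 ≈ 33.0.
floor = 33.
k = max(1, 33) = 33.

33


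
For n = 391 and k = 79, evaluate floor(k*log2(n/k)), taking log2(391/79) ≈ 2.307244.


log2(n/k) = log2(391/79) ≈ 2.307244.
k*log2(n/k) ≈ 79*2.307244 = 182.272276.
floor(182.272276) = 182.

182


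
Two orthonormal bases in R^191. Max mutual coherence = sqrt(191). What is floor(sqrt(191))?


13^2 = 169 <= 191 < 196 = 14^2, so 13 <= sqrt(191) < 14.
floor(sqrt(191)) = 13.

13


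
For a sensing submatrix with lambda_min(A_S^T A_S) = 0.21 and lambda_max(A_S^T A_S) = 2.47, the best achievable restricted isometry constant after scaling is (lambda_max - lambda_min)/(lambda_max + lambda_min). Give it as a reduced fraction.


lambda_max - lambda_min = 2.47 - 0.21 = 2.26.
lambda_max + lambda_min = 2.47 + 0.21 = 2.68.
delta = 2.26/2.68 = 226/268 = 113/134.

113/134


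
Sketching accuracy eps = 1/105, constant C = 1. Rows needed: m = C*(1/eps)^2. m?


1/eps = 105.
(1/eps)^2 = 11025.
m = 1*11025 = 11025.

11025


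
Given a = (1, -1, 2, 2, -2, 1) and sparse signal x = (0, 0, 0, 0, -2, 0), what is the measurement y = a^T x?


Non-zero terms: ['-2*-2']
Products: [4]
y = sum = 4.

4


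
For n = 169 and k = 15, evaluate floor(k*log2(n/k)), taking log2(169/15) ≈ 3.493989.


log2(n/k) = log2(169/15) ≈ 3.493989.
k*log2(n/k) ≈ 15*3.493989 = 52.409835.
floor(52.409835) = 52.

52


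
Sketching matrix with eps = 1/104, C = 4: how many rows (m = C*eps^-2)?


1/eps = 104.
(1/eps)^2 = 10816.
m = 4*10816 = 43264.

43264


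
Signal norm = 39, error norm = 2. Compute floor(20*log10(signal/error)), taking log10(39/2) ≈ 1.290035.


||x||/||e|| = 39/2.
log10(39/2) ≈ 1.290035.
20*log10(||x||/||e||) ≈ 20*1.290035 = 25.8007.
floor(25.8007) = 25.

25


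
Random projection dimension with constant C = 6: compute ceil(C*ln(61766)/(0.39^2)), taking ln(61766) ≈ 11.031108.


ln(61766) ≈ 11.031108.
eps^2 = 0.39^2 = 0.1521.
C*ln(N)/eps^2 ≈ 6*11.031108/0.1521 ≈ 435.1522.
m = ceil(435.1522) = 436.

436


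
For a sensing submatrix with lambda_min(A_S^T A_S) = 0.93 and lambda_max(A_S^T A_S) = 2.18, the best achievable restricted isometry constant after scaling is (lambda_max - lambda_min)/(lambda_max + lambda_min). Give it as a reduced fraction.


lambda_max - lambda_min = 2.18 - 0.93 = 1.25.
lambda_max + lambda_min = 2.18 + 0.93 = 3.11.
delta = 1.25/3.11 = 125/311.

125/311


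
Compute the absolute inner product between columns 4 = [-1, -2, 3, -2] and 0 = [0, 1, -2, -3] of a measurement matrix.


Inner product: -1*0 + -2*1 + 3*-2 + -2*-3
Products: [0, -2, -6, 6]
Sum = -2.
|dot| = 2.

2


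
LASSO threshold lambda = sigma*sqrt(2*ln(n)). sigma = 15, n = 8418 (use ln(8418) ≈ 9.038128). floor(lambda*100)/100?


ln(8418) ≈ 9.038128.
2*ln(n) ≈ 18.076256.
sqrt(2*ln(n)) ≈ sqrt(18.076256) ≈ 4.251618.
lambda ≈ 15*4.251618 = 63.77427.
floor(lambda*100)/100 = 63.77.

63.77


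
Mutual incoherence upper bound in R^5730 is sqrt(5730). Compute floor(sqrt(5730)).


75^2 = 5625 <= 5730 < 5776 = 76^2, so 75 <= sqrt(5730) < 76.
floor(sqrt(5730)) = 75.

75


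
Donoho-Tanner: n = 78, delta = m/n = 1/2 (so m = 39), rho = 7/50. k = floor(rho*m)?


m = 1/2*78 = 39.
rho = 7/50.
rho*m = 7/50*39 = 5.46.
k = floor(5.46) = 5.

5


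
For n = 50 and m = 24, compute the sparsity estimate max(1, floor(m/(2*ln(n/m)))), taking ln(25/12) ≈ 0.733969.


n/m = 50/24 = 25/12.
ln(n/m) ≈ 0.733969.
2*ln(n/m) ≈ 1.467938.
m/(2*ln(n/m)) ≈ 24/1.467938 ≈ 16.3495.
floor = 16.
k_max = max(1, 16) = 16.

16


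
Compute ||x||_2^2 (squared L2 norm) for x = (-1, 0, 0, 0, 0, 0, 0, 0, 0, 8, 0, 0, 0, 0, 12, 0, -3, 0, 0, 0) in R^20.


Non-zero entries: [(0, -1), (9, 8), (14, 12), (16, -3)]
Squares: [1, 64, 144, 9]
||x||_2^2 = sum = 218.

218


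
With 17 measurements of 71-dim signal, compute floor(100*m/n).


100*m/n = 100*17/71 ≈ 23.9437.
floor = 23.

23


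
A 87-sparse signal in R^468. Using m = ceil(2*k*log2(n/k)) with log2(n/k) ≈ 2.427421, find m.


log2(n/k) = log2(468/87) ≈ 2.427421.
2*k*log2(n/k) ≈ 2*87*2.427421 = 422.371254.
m = ceil(422.371254) = 423.

423


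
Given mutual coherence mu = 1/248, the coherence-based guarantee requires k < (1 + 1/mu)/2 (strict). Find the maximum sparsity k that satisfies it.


1/mu = 248.
1 + 1/mu = 249.
(1 + 1/mu)/2 = 124.5 is not an integer, so k_max = floor(124.5) = 124.

124


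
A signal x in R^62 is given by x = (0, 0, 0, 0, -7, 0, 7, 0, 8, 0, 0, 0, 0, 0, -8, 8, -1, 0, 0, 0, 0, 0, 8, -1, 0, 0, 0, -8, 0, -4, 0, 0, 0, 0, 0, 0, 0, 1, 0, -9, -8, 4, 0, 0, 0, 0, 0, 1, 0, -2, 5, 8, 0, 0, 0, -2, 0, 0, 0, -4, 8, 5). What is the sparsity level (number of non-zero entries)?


Non-zero positions: [4, 6, 8, 14, 15, 16, 22, 23, 27, 29, 37, 39, 40, 41, 47, 49, 50, 51, 55, 59, 60, 61].
Sparsity = 22.

22


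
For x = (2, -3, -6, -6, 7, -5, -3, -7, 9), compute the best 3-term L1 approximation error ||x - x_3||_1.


Sorted |x_i| descending: [9, 7, 7, 6, 6, 5, 3, 3, 2]
Keep top 3: [9, 7, 7]
Tail entries: [6, 6, 5, 3, 3, 2]
L1 error = sum of tail = 25.

25


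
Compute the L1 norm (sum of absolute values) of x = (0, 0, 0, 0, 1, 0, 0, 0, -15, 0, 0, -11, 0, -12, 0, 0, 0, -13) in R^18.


Non-zero entries: [(4, 1), (8, -15), (11, -11), (13, -12), (17, -13)]
Absolute values: [1, 15, 11, 12, 13]
||x||_1 = sum = 52.

52


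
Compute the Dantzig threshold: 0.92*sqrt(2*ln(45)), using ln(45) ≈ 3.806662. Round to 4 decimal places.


ln(45) ≈ 3.806662.
2*ln(n) ≈ 7.613324.
sqrt(2*ln(n)) ≈ sqrt(7.613324) ≈ 2.759225.
threshold ≈ 0.92*2.759225 = 2.538487 ≈ 2.5385.

2.5385


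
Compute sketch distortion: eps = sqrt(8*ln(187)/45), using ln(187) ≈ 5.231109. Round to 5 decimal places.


ln(187) ≈ 5.231109.
8*ln(N)/m ≈ 8*5.231109/45 ≈ 0.92997493.
eps = sqrt(0.92997493) ≈ 0.9643521 ≈ 0.96435.

0.96435


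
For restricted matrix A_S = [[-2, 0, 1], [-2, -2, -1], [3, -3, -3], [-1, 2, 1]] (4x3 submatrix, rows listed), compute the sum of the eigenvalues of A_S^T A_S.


Sum of eigenvalues of A_S^T A_S = trace(A_S^T A_S) = sum of squared column norms of A_S.
A_S^T A_S diagonal: [18, 17, 12].
trace = 18 + 17 + 12 = 47.

47


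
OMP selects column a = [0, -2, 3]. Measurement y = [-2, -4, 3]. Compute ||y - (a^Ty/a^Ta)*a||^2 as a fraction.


a^T a = 13.
a^T y = 17.
coeff = 17/13 = 17/13.
||r||^2 = 88/13.

88/13


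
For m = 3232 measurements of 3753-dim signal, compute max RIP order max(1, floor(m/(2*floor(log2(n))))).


floor(log2(3753)) = 11.
2*11 = 22.
m/(2*floor(log2(n))) = 3232/22 ≈ 146.9091.
floor = 146.
k = max(1, 146) = 146.

146


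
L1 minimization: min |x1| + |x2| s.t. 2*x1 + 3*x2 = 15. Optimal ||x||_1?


Axis intercepts:
  x1 = 15/2, x2 = 0: L1 = 15/2
  x1 = 0, x2 = 5: L1 = 5
x* = (0, 5)
||x*||_1 = 5.

5


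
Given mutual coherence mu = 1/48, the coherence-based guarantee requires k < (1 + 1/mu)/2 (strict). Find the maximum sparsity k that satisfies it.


1/mu = 48.
1 + 1/mu = 49.
(1 + 1/mu)/2 = 24.5 is not an integer, so k_max = floor(24.5) = 24.

24


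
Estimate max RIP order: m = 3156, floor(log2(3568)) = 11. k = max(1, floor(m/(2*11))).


floor(log2(3568)) = 11.
2*11 = 22.
m/(2*floor(log2(n))) = 3156/22 ≈ 143.4545.
floor = 143.
k = max(1, 143) = 143.

143


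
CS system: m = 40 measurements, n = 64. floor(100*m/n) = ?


100*m/n = 100*40/64 ≈ 62.5.
floor = 62.

62


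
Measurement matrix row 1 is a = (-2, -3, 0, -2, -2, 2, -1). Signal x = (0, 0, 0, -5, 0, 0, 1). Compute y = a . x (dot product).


Non-zero terms: ['-2*-5', '-1*1']
Products: [10, -1]
y = sum = 9.

9


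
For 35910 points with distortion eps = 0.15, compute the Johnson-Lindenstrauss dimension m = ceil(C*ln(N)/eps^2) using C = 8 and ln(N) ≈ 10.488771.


ln(35910) ≈ 10.488771.
eps^2 = 0.15^2 = 0.0225.
C*ln(N)/eps^2 ≈ 8*10.488771/0.0225 ≈ 3729.3408.
m = ceil(3729.3408) = 3730.

3730


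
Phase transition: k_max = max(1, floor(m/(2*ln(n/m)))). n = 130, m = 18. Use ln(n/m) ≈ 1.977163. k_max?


n/m = 130/18 = 65/9.
ln(n/m) ≈ 1.977163.
2*ln(n/m) ≈ 3.954326.
m/(2*ln(n/m)) ≈ 18/3.954326 ≈ 4.552.
floor = 4.
k_max = max(1, 4) = 4.

4


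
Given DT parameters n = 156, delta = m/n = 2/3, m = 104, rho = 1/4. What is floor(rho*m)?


m = 2/3*156 = 104.
rho = 1/4.
rho*m = 1/4*104 = 26.
k = floor(26) = 26.

26


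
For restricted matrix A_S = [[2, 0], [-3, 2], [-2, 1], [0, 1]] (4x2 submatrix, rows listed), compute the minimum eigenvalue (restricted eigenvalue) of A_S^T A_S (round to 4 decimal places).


A_S^T A_S = [[17, -8], [-8, 6]].
trace = 23.
det = 38.
disc = trace^2 - 4*det = 529 - 4*38 = 377.
sqrt(377) ≈ 19.416488.
lam_min = (23 - sqrt(377))/2 ≈ (23 - 19.416488)/2 = 1.791756 ≈ 1.7918.

1.7918


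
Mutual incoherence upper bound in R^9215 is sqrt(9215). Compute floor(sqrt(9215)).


95^2 = 9025 <= 9215 < 9216 = 96^2, so 95 <= sqrt(9215) < 96.
floor(sqrt(9215)) = 95.

95


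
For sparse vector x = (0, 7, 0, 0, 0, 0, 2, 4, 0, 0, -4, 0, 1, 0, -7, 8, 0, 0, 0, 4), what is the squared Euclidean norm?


Non-zero entries: [(1, 7), (6, 2), (7, 4), (10, -4), (12, 1), (14, -7), (15, 8), (19, 4)]
Squares: [49, 4, 16, 16, 1, 49, 64, 16]
||x||_2^2 = sum = 215.

215


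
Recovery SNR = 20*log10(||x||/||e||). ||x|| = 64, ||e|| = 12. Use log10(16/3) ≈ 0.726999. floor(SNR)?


||x||/||e|| = 64/12 = 16/3.
log10(16/3) ≈ 0.726999.
20*log10(||x||/||e||) ≈ 20*0.726999 = 14.53998.
floor(14.53998) = 14.

14


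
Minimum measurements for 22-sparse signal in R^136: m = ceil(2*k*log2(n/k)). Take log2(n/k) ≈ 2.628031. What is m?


log2(n/k) = log2(136/22) ≈ 2.628031.
2*k*log2(n/k) ≈ 2*22*2.628031 = 115.633364.
m = ceil(115.633364) = 116.

116


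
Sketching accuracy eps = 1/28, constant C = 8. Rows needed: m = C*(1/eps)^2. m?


1/eps = 28.
(1/eps)^2 = 784.
m = 8*784 = 6272.

6272


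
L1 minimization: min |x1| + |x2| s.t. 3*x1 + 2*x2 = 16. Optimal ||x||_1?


Axis intercepts:
  x1 = 16/3, x2 = 0: L1 = 16/3
  x1 = 0, x2 = 8: L1 = 8
x* = (16/3, 0)
||x*||_1 = 16/3.

16/3


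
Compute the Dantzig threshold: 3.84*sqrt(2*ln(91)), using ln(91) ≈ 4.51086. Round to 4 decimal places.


ln(91) ≈ 4.51086.
2*ln(n) ≈ 9.02172.
sqrt(2*ln(n)) ≈ sqrt(9.02172) ≈ 3.003618.
threshold ≈ 3.84*3.003618 = 11.53389312 ≈ 11.5339.

11.5339


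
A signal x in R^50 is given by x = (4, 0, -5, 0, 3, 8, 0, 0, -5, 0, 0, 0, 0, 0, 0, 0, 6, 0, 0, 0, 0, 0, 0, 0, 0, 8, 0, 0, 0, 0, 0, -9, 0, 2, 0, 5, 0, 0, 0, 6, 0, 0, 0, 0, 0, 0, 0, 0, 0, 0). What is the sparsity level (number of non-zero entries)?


Non-zero positions: [0, 2, 4, 5, 8, 16, 25, 31, 33, 35, 39].
Sparsity = 11.

11
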